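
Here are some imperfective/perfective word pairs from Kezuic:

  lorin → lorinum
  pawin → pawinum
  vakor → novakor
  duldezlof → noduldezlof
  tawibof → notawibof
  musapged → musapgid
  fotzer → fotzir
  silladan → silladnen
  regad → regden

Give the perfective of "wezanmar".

wezanmren

vakor and fotzer both end in -r yet inflect differently (novakor, fotzir), so the final letter is not what conditions the rule; the last vowel is.
"wezanmar" has last vowel 'a'. The stems whose last vowel is 'a' (silladan → silladnen, regad → regden) delete the last vowel and add -en.
The other patterns: stems whose last vowel is 'i' add -um; stems whose last vowel is 'o' add the prefix no-; stems whose last vowel is 'e' change the last vowel to 'i'.
So wezanmar → wezanmren.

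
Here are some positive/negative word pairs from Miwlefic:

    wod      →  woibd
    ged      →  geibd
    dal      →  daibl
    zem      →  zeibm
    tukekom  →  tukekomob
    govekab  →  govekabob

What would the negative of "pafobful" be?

pafobfulob

zem and tukekom both end in -m yet inflect differently (zeibm, tukekomob), so the final letter is not what conditions the rule; the number of vowels is.
"pafobful" has 3 vowels. The stems with 3 vowels (tukekom → tukekomob, govekab → govekabob) add -ob.
So pafobful → pafobfulob.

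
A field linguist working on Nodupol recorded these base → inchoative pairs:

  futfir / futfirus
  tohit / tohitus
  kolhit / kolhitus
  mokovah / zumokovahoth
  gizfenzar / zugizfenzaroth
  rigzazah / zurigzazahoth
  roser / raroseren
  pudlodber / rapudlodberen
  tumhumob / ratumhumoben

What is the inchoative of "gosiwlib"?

gosiwlibus

futfir and gizfenzar both end in -r yet inflect differently (futfirus, zugizfenzaroth), so the final letter is not what conditions the rule; the last vowel is.
"gosiwlib" has last vowel 'i'. The stems whose last vowel is 'i' (futfir → futfirus, tohit → tohitus, kolhit → kolhitus) add -us.
So gosiwlib → gosiwlibus.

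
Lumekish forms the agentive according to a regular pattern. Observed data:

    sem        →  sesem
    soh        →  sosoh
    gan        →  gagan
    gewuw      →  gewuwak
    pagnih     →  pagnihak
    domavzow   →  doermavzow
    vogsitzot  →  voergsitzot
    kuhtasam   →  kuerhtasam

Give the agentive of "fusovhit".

fuersovhit

soh and pagnih both end in -h yet inflect differently (sosoh, pagnihak), so the final letter is not what conditions the rule; the number of vowels is.
"fusovhit" has 3 vowels. The stems with 3 vowels (domavzow → doermavzow, vogsitzot → voergsitzot, kuhtasam → kuerhtasam) insert -er- after the first vowel.
The other patterns: stems with 1 vowel repeat the first consonant+vowel as a prefix; stems with 2 vowels add -ak.
So fusovhit → fuersovhit.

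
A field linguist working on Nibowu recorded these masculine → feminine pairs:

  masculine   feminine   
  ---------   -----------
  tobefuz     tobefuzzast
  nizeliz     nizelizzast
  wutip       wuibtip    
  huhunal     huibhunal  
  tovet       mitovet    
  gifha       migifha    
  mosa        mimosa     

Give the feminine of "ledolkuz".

ledolkuzzast

nizeliz and wutip both have last vowel 'i' yet inflect differently (nizelizzast, wuibtip), so the last vowel is not what conditions the rule; the final letter is.
"ledolkuz" ends in -z. The stems ending in -z (tobefuz → tobefuzzast, nizeliz → nizelizzast) double the final consonant and add -ast.
So ledolkuz → ledolkuzzast.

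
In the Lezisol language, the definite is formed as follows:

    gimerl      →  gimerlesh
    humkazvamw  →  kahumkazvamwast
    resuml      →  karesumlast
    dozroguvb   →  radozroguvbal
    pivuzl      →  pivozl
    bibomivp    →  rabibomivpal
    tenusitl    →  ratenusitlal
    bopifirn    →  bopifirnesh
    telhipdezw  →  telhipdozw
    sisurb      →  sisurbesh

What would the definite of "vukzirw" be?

vukzirwesh

"vukzirw" has second-to-last letter 'r'. The stems whose second-to-last letter is 'r' (sisurb → sisurbesh, bopifirn → bopifirnesh, gimerl → gimerlesh) add -esh.
So vukzirw → vukzirwesh.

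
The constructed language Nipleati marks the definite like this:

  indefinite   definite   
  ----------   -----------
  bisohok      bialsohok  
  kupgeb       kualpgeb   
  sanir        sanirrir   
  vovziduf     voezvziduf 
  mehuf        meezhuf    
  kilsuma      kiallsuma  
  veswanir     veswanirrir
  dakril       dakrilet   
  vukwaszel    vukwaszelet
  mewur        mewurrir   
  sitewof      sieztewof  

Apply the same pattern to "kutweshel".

kutweshelet

"kutweshel" ends in -l. The stems ending in -l (vukwaszel → vukwaszelet, dakril → dakrilet) add -et.
The other patterns: stems ending in -r double the final consonant and add -ir; stems ending in -f insert -ez- after the first vowel; stems ending in -a, -b or -k insert -al- after the first vowel.
So kutweshel → kutweshelet.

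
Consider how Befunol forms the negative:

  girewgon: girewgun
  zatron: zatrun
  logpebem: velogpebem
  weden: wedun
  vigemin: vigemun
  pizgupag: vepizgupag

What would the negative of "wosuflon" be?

wosuflun

"wosuflon" ends in -n. The stems ending in -n (vigemin → vigemun, zatron → zatrun, girewgon → girewgun) change the last vowel to 'u'.
The other pattern: stems ending in -g or -m add the prefix ve-.
So wosuflon → wosuflun.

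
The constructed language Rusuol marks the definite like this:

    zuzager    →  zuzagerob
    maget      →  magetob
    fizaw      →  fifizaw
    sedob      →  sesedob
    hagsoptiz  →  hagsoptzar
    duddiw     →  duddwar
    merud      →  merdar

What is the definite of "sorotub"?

fizaw and duddiw both end in -w yet inflect differently (fifizaw, duddwar), so the final letter is not what conditions the rule; the last vowel is.
"sorotub" has last vowel 'u'. The one such stem in the data (merud → merdar) deletes the last vowel and adds -ar (as do hagsoptiz, duddiw), so the same rule applies.
The other patterns: stems whose last vowel is 'e' add -ob; stems whose last vowel is 'a' or 'o' repeat the first consonant+vowel as a prefix.
So sorotub → sorotbar.

sorotbar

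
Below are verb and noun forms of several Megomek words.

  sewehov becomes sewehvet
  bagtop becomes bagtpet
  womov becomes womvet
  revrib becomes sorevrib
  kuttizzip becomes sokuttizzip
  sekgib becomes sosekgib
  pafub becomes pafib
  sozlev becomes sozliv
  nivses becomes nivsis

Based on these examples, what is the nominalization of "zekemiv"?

sozekemiv

bagtop and kuttizzip both end in -p yet inflect differently (bagtpet, sokuttizzip), so the final letter is not what conditions the rule; the last vowel is.
"zekemiv" has last vowel 'i'. The stems whose last vowel is 'i' (revrib → sorevrib, kuttizzip → sokuttizzip, sekgib → sosekgib) add the prefix so-.
The other patterns: stems whose last vowel is 'o' delete the last vowel and add -et; stems whose last vowel is 'e' or 'u' change the last vowel to 'i'.
So zekemiv → sozekemiv.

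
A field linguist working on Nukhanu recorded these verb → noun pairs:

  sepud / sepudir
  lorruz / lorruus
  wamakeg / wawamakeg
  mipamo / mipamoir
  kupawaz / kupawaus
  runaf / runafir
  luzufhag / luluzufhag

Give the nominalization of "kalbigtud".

kalbigtudir

"kalbigtud" ends in -d. The one such stem in the data (sepud → sepudir) adds -ir, so the same rule applies.
The other patterns: stems ending in -z drop the final letter and add -us; stems ending in -g repeat the first consonant+vowel as a prefix.
So kalbigtud → kalbigtudir.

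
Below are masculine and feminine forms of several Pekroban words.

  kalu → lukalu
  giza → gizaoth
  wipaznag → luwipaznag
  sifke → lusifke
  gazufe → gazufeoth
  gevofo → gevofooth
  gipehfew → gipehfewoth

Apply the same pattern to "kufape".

gazufe and sifke both end in -e yet inflect differently (gazufeoth, lusifke), so the final letter is not what conditions the rule; the first letter is.
"kufape" begins with k-. The one such stem in the data (kalu → lukalu) adds the prefix lu-, so the same rule applies.
The other pattern: stems beginning with g- add -oth.
So kufape → lukufape.

lukufape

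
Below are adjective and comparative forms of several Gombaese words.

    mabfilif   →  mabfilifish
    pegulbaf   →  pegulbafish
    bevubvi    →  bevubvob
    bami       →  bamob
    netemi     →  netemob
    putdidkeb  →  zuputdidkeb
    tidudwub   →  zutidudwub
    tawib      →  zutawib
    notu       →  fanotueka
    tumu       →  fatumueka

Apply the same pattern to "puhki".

puhkob

"puhki" ends in -i. The stems ending in -i (bevubvi → bevubvob, bami → bamob, netemi → netemob) drop the final letter and add -ob.
The other patterns: stems ending in -f add -ish; stems ending in -b add the prefix zu-; stems ending in -u add fa- … -eka around the stem.
So puhki → puhkob.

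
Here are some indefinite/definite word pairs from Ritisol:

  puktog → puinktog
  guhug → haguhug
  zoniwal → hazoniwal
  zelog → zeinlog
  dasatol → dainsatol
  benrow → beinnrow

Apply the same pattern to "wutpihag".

dasatol and zoniwal both end in -l yet inflect differently (dainsatol, hazoniwal), so the final letter is not what conditions the rule; the last vowel is.
"wutpihag" has last vowel 'a'. The one such stem in the data (zoniwal → hazoniwal) adds the prefix ha-, so the same rule applies.
The other pattern: stems whose last vowel is 'o' insert -in- after the first vowel.
So wutpihag → hawutpihag.

hawutpihag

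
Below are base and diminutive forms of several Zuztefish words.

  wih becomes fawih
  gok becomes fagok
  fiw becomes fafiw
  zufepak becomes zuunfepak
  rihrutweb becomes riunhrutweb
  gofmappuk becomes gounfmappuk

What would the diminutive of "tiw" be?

gok and zufepak both end in -k yet inflect differently (fagok, zuunfepak), so the final letter is not what conditions the rule; the number of vowels is.
"tiw" has 1 vowel. The stems with 1 vowel (wih → fawih, gok → fagok, fiw → fafiw) add the prefix fa-.
The other pattern: stems with 3 vowels insert -un- after the first vowel.
So tiw → fatiw.

fatiw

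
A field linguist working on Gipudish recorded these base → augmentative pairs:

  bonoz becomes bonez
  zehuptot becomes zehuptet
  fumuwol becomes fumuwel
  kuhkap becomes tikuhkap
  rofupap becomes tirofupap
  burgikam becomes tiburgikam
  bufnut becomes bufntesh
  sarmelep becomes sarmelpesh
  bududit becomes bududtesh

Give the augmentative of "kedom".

zehuptot and bufnut both end in -t yet inflect differently (zehuptet, bufntesh), so the final letter is not what conditions the rule; the last vowel is.
"kedom" has last vowel 'o'. The stems whose last vowel is 'o' (bonoz → bonez, zehuptot → zehuptet, fumuwol → fumuwel) change the last vowel to 'e'.
So kedom → kedem.

kedem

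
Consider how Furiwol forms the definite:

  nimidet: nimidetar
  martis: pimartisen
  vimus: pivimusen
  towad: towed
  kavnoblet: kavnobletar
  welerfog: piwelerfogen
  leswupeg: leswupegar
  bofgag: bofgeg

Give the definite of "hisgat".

bofgag and leswupeg both end in -g yet inflect differently (bofgeg, leswupegar), so the final letter is not what conditions the rule; the last vowel is.
"hisgat" has last vowel 'a'. The stems whose last vowel is 'a' (towad → towed, bofgag → bofgeg) change the last vowel to 'e'.
The other patterns: stems whose last vowel is 'e' add -ar; stems whose last vowel is 'i', 'o' or 'u' add pi- … -en around the stem.
So hisgat → hisget.

hisget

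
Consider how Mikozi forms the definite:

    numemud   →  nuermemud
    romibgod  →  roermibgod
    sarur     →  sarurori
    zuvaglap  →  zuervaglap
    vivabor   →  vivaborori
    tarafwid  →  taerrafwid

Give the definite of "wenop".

weernop

vivabor and romibgod both have last vowel 'o' yet inflect differently (vivaborori, roermibgod), so the last vowel is not what conditions the rule; the final letter is.
"wenop" ends in -p. The one such stem in the data (zuvaglap → zuervaglap) inserts -er- after the first vowel (as do romibgod, numemud), so the same rule applies.
The other pattern: stems ending in -r add -ori.
So wenop → weernop.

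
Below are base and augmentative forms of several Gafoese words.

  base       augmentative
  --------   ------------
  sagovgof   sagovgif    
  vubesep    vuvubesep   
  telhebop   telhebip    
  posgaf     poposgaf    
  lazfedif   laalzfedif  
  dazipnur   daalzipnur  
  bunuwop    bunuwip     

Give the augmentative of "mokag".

momokag

"mokag" has last vowel 'a'. The one such stem in the data (posgaf → poposgaf) repeats the first consonant+vowel as a prefix (as does vubesep), so the same rule applies.
So mokag → momokag.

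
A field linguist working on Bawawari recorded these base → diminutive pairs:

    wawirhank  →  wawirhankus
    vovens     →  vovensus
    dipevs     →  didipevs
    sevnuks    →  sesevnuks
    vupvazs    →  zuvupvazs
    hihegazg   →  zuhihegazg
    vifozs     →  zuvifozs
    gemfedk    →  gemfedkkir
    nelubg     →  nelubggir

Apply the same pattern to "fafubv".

fafubvvir

vovens and dipevs both end in -s yet inflect differently (vovensus, didipevs), so the final letter is not what conditions the rule; the second-to-last letter is.
"fafubv" has second-to-last letter 'b'. The one such stem in the data (nelubg → nelubggir) doubles the final consonant and adds -ir (as does gemfedk), so the same rule applies.
So fafubv → fafubvvir.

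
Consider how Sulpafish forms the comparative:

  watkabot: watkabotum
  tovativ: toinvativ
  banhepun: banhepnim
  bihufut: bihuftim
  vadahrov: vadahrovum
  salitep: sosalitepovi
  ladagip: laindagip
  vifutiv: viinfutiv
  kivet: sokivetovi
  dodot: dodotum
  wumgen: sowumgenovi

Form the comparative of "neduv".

kivet and dodot both end in -t yet inflect differently (sokivetovi, dodotum), so the final letter is not what conditions the rule; the last vowel is.
"neduv" has last vowel 'u'. The stems whose last vowel is 'u' (bihufut → bihuftim, banhepun → banhepnim) delete the last vowel and add -im.
So neduv → nedvim.

nedvim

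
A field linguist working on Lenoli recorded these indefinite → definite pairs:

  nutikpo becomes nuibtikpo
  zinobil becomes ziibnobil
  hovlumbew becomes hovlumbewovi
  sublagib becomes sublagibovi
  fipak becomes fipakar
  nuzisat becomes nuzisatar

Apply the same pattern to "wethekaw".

zinobil and sublagib both have last vowel 'i' yet inflect differently (ziibnobil, sublagibovi), so the last vowel is not what conditions the rule; the final letter is.
"wethekaw" ends in -w. The one such stem in the data (hovlumbew → hovlumbewovi) adds -ovi, so the same rule applies.
The other patterns: stems ending in -l or -o insert -ib- after the first vowel; stems ending in -k or -t add -ar.
So wethekaw → wethekawovi.

wethekawovi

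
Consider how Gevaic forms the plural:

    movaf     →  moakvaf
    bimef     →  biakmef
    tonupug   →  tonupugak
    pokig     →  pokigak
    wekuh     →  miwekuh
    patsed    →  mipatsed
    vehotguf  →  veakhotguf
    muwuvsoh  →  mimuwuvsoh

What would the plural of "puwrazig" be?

puwrazigak

vehotguf and wekuh both have last vowel 'u' yet inflect differently (veakhotguf, miwekuh), so the last vowel is not what conditions the rule; the final letter is.
"puwrazig" ends in -g. The stems ending in -g (pokig → pokigak, tonupug → tonupugak) add -ak.
So puwrazig → puwrazigak.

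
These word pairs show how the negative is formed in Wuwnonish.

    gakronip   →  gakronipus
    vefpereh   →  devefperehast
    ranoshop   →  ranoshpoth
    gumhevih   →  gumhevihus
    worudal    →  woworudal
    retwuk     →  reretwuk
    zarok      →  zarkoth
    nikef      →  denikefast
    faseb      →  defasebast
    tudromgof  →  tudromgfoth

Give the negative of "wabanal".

wawabanal

"wabanal" has last vowel 'a'. The one such stem in the data (worudal → woworudal) repeats the first consonant+vowel as a prefix (as does retwuk), so the same rule applies.
The other patterns: stems whose last vowel is 'e' add de- … -ast around the stem; stems whose last vowel is 'o' delete the last vowel and add -oth; stems whose last vowel is 'i' add -us.
So wabanal → wawabanal.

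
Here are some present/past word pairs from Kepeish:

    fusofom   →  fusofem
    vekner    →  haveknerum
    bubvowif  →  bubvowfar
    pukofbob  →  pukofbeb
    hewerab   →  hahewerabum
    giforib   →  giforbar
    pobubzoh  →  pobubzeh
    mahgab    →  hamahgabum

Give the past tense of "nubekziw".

nubekzwar

mahgab and giforib both end in -b yet inflect differently (hamahgabum, giforbar), so the final letter is not what conditions the rule; the last vowel is.
"nubekziw" has last vowel 'i'. The stems whose last vowel is 'i' (bubvowif → bubvowfar, giforib → giforbar) delete the last vowel and add -ar.
The other patterns: stems whose last vowel is 'a' or 'e' add ha- … -um around the stem; stems whose last vowel is 'o' change the last vowel to 'e'.
So nubekziw → nubekzwar.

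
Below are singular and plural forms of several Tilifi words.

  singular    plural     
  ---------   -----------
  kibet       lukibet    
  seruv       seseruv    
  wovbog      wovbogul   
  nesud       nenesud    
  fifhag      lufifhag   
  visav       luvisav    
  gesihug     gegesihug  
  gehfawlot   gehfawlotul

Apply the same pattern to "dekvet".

"dekvet" has last vowel 'e'. The one such stem in the data (kibet → lukibet) adds the prefix lu-, so the same rule applies.
The other patterns: stems whose last vowel is 'u' repeat the first consonant+vowel as a prefix; stems whose last vowel is 'o' add -ul.
So dekvet → ludekvet.

ludekvet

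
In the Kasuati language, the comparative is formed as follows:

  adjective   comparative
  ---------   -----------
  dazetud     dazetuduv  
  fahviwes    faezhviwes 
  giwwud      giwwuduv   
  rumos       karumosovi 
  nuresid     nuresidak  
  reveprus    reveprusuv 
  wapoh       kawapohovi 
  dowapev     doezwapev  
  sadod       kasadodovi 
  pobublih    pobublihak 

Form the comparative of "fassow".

rumos and fahviwes both end in -s yet inflect differently (karumosovi, faezhviwes), so the final letter is not what conditions the rule; the last vowel is.
"fassow" has last vowel 'o'. The stems whose last vowel is 'o' (rumos → karumosovi, wapoh → kawapohovi, sadod → kasadodovi) add ka- … -ovi around the stem.
The other patterns: stems whose last vowel is 'e' insert -ez- after the first vowel; stems whose last vowel is 'i' add -ak; stems whose last vowel is 'u' add -uv.
So fassow → kafassowovi.

kafassowovi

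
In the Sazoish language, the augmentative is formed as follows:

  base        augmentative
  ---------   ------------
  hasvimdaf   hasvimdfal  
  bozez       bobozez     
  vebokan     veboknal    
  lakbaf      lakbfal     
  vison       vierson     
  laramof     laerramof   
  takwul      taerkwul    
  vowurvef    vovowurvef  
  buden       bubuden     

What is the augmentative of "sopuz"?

soerpuz

vebokan and buden both end in -n yet inflect differently (veboknal, bubuden), so the final letter is not what conditions the rule; the last vowel is.
"sopuz" has last vowel 'u'. The one such stem in the data (takwul → taerkwul) inserts -er- after the first vowel (as do vison, laramof), so the same rule applies.
The other patterns: stems whose last vowel is 'a' delete the last vowel and add -al; stems whose last vowel is 'e' repeat the first consonant+vowel as a prefix.
So sopuz → soerpuz.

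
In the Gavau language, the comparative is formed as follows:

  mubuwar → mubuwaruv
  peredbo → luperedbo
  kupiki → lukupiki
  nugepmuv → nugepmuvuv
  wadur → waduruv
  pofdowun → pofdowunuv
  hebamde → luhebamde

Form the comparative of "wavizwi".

luwavizwi

"wavizwi" ends in a vowel. The stems ending in a vowel (kupiki → lukupiki, hebamde → luhebamde, peredbo → luperedbo) add the prefix lu-.
So wavizwi → luwavizwi.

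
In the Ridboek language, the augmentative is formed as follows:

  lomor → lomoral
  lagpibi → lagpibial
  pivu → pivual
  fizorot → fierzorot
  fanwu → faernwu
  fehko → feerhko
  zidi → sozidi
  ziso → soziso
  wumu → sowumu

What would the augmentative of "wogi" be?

"wogi" begins with w-. The one such stem in the data (wumu → sowumu) adds the prefix so-, so the same rule applies.
The other patterns: stems beginning with l- or p- add -al; stems beginning with f- insert -er- after the first vowel.
So wogi → sowogi.

sowogi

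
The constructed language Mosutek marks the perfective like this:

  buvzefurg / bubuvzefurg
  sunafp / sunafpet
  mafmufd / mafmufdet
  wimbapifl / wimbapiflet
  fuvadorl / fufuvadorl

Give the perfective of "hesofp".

wimbapifl and fuvadorl both end in -l yet inflect differently (wimbapiflet, fufuvadorl), so the final letter is not what conditions the rule; the second-to-last letter is.
"hesofp" has second-to-last letter 'f'. The stems whose second-to-last letter is 'f' (mafmufd → mafmufdet, wimbapifl → wimbapiflet, sunafp → sunafpet) add -et.
The other pattern: stems whose second-to-last letter is 'r' repeat the first consonant+vowel as a prefix.
So hesofp → hesofpet.

hesofpet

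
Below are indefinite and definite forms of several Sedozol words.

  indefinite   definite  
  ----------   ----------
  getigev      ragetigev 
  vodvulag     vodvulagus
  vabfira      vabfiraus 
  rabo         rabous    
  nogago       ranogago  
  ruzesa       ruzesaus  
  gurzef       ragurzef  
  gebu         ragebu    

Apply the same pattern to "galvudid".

ragalvudid

"galvudid" begins with g-. The stems beginning with g- (gurzef → ragurzef, getigev → ragetigev, gebu → ragebu) add the prefix ra-.
So galvudid → ragalvudid.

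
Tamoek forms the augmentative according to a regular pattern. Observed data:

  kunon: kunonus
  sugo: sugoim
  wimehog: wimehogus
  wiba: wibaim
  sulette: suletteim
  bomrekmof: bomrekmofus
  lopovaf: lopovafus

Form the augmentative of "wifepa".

wifepaim

kunon and sugo both have last vowel 'o' yet inflect differently (kunonus, sugoim), so the last vowel is not what conditions the rule; whether the stem ends in a vowel or a consonant is.
"wifepa" ends in a vowel. The stems ending in a vowel (sugo → sugoim, wiba → wibaim, sulette → suletteim) add -im.
The other pattern: stems ending in a consonant add -us.
So wifepa → wifepaim.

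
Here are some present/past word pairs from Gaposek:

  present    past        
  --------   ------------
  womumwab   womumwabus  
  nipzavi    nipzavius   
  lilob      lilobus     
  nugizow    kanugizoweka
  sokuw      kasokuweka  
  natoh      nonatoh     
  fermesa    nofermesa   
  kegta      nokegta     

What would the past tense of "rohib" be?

lilob and nugizow both have last vowel 'o' yet inflect differently (lilobus, kanugizoweka), so the last vowel is not what conditions the rule; the final letter is.
"rohib" ends in -b. The stems ending in -b (womumwab → womumwabus, lilob → lilobus) add -us.
The other patterns: stems ending in -w add ka- … -eka around the stem; stems ending in -a or -h add the prefix no-.
So rohib → rohibus.

rohibus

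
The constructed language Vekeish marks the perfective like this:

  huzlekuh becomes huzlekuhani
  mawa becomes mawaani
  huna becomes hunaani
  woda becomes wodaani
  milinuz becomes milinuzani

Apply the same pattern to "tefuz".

Every pair shown (huzlekuh → huzlekuhani, mawa → mawaani, huna → hunaani, …) follows the same rule: add -ani.
So tefuz → tefuzani.

tefuzani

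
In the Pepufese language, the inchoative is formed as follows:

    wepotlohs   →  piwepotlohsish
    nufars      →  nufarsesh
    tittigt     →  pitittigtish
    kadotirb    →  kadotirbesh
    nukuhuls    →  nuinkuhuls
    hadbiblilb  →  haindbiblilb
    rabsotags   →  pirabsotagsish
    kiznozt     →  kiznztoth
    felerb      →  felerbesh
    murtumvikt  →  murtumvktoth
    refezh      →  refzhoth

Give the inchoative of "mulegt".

pimulegtish

felerb and hadbiblilb both end in -b yet inflect differently (felerbesh, haindbiblilb), so the final letter is not what conditions the rule; the second-to-last letter is.
"mulegt" has second-to-last letter 'g'. The stems whose second-to-last letter is 'g' (rabsotags → pirabsotagsish, tittigt → pitittigtish) add pi- … -ish around the stem.
The other patterns: stems whose second-to-last letter is 'r' add -esh; stems whose second-to-last letter is 'l' insert -in- after the first vowel; stems whose second-to-last letter is 'k' or 'z' delete the last vowel and add -oth.
So mulegt → pimulegtish.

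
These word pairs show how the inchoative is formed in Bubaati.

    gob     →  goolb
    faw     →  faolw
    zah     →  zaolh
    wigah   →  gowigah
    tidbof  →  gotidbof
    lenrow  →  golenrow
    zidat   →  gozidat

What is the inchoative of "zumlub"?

zah and wigah both end in -h yet inflect differently (zaolh, gowigah), so the final letter is not what conditions the rule; the number of vowels is.
"zumlub" has 2 vowels. The stems with 2 vowels (wigah → gowigah, tidbof → gotidbof, lenrow → golenrow) add the prefix go-.
The other pattern: stems with 1 vowel insert -ol- after the first vowel.
So zumlub → gozumlub.

gozumlub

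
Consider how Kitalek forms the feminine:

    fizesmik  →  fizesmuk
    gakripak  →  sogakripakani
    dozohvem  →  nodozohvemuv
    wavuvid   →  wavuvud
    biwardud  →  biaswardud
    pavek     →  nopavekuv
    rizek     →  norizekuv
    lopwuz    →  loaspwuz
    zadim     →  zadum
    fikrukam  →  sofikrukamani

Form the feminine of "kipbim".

fizesmik and pavek both end in -k yet inflect differently (fizesmuk, nopavekuv), so the final letter is not what conditions the rule; the last vowel is.
"kipbim" has last vowel 'i'. The stems whose last vowel is 'i' (fizesmik → fizesmuk, zadim → zadum, wavuvid → wavuvud) change the last vowel to 'u'.
So kipbim → kipbum.

kipbum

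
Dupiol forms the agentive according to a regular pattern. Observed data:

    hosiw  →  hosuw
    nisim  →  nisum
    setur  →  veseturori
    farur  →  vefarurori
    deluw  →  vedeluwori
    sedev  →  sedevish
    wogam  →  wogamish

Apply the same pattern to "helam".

helamish

hosiw and deluw both end in -w yet inflect differently (hosuw, vedeluwori), so the final letter is not what conditions the rule; the last vowel is.
"helam" has last vowel 'a'. The one such stem in the data (wogam → wogamish) adds -ish, so the same rule applies.
The other patterns: stems whose last vowel is 'i' change the last vowel to 'u'; stems whose last vowel is 'u' add ve- … -ori around the stem.
So helam → helamish.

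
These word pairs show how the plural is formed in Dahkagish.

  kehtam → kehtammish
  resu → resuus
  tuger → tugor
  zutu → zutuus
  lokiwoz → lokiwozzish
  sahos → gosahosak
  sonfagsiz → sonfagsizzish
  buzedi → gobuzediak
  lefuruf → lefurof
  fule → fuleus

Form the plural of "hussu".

buzedi and sonfagsiz both have last vowel 'i' yet inflect differently (gobuzediak, sonfagsizzish), so the last vowel is not what conditions the rule; the final letter is.
"hussu" ends in -u. The stems ending in -u (resu → resuus, zutu → zutuus) add -us.
The other patterns: stems ending in -i or -s add go- … -ak around the stem; stems ending in -m or -z double the final consonant and add -ish; stems ending in -f or -r change the last vowel to 'o'.
So hussu → hussuus.

hussuus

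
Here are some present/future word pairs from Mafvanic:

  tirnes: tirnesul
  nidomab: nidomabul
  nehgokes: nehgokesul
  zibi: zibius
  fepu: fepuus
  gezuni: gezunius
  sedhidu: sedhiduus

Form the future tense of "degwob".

fepu and tirnes both have 2 vowels yet inflect differently (fepuus, tirnesul), so the number of vowels is not what conditions the rule; whether the stem ends in a vowel or a consonant is.
"degwob" ends in a consonant. The stems ending in a consonant (tirnes → tirnesul, nehgokes → nehgokesul, nidomab → nidomabul) add -ul.
The other pattern: stems ending in a vowel add -us.
So degwob → degwobul.

degwobul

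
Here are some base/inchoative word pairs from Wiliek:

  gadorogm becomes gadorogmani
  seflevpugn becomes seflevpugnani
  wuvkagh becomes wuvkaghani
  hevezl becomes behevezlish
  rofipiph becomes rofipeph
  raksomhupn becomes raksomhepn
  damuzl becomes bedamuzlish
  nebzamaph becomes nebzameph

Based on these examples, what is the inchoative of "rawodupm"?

"rawodupm" has second-to-last letter 'p'. The stems whose second-to-last letter is 'p' (raksomhupn → raksomhepn, nebzamaph → nebzameph, rofipiph → rofipeph) change the last vowel to 'e'.
The other patterns: stems whose second-to-last letter is 'z' add be- … -ish around the stem; stems whose second-to-last letter is 'g' add -ani.
So rawodupm → rawodepm.

rawodepm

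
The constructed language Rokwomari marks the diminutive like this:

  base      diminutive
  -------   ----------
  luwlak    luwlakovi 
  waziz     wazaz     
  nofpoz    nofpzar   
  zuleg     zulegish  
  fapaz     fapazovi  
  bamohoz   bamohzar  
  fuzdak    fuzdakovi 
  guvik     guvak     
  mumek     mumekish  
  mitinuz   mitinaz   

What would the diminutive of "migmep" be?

"migmep" has last vowel 'e'. The stems whose last vowel is 'e' (zuleg → zulegish, mumek → mumekish) add -ish.
So migmep → migmepish.

migmepish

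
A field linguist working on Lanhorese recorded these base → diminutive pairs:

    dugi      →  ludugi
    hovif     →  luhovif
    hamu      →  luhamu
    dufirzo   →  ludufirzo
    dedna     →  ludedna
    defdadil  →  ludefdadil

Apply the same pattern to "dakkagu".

ludakkagu

Every pair shown (dugi → ludugi, hovif → luhovif, hamu → luhamu, …) follows the same rule: add the prefix lu-.
So dakkagu → ludakkagu.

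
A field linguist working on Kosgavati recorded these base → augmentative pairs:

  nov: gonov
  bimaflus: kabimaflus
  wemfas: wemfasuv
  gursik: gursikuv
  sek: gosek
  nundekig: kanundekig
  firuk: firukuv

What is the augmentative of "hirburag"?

"hirburag" has 3 vowels. The stems with 3 vowels (nundekig → kanundekig, bimaflus → kabimaflus) add the prefix ka-.
The other patterns: stems with 1 vowel add the prefix go-; stems with 2 vowels add -uv.
So hirburag → kahirburag.

kahirburag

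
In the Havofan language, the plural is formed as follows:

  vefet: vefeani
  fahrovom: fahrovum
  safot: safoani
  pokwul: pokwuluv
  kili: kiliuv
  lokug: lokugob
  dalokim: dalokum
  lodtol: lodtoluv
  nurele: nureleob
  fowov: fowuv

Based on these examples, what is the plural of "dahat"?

dahaani

vefet and nurele both have last vowel 'e' yet inflect differently (vefeani, nureleob), so the last vowel is not what conditions the rule; the final letter is.
"dahat" ends in -t. The stems ending in -t (safot → safoani, vefet → vefeani) drop the final letter and add -ani.
The other patterns: stems ending in -e or -g add -ob; stems ending in -m or -v change the last vowel to 'u'; stems ending in -i or -l add -uv.
So dahat → dahaani.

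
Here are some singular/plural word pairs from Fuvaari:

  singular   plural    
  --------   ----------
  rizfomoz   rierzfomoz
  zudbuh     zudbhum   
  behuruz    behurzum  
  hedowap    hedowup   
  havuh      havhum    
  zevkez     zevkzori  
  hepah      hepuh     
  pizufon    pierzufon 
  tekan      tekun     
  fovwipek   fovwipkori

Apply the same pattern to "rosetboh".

roersetboh

"rosetboh" has last vowel 'o'. The stems whose last vowel is 'o' (pizufon → pierzufon, rizfomoz → rierzfomoz) insert -er- after the first vowel.
The other patterns: stems whose last vowel is 'e' delete the last vowel and add -ori; stems whose last vowel is 'u' delete the last vowel and add -um; stems whose last vowel is 'a' change the last vowel to 'u'.
So rosetboh → roersetboh.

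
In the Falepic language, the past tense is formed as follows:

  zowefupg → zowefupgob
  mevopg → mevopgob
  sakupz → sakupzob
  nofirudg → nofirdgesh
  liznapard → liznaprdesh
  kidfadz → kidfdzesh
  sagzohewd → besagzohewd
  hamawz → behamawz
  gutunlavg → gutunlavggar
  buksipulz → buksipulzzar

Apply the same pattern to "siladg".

zowefupg and nofirudg both end in -g yet inflect differently (zowefupgob, nofirdgesh), so the final letter is not what conditions the rule; the second-to-last letter is.
"siladg" has second-to-last letter 'd'. The stems whose second-to-last letter is 'd' (nofirudg → nofirdgesh, kidfadz → kidfdzesh) delete the last vowel and add -esh.
So siladg → sildgesh.

sildgesh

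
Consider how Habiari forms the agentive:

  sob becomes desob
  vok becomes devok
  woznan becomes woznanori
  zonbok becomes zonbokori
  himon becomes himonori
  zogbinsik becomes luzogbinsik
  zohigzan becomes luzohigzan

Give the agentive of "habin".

vok and zonbok both end in -k yet inflect differently (devok, zonbokori), so the final letter is not what conditions the rule; the number of vowels is.
"habin" has 2 vowels. The stems with 2 vowels (woznan → woznanori, zonbok → zonbokori, himon → himonori) add -ori.
So habin → habinori.

habinori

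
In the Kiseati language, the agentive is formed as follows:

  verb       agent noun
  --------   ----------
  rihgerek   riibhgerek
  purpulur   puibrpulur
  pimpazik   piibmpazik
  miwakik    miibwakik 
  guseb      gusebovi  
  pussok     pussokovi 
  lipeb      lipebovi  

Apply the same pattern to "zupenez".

rihgerek and pussok both end in -k yet inflect differently (riibhgerek, pussokovi), so the final letter is not what conditions the rule; the number of vowels is.
"zupenez" has 3 vowels. The stems with 3 vowels (rihgerek → riibhgerek, purpulur → puibrpulur, pimpazik → piibmpazik) insert -ib- after the first vowel.
So zupenez → zuibpenez.

zuibpenez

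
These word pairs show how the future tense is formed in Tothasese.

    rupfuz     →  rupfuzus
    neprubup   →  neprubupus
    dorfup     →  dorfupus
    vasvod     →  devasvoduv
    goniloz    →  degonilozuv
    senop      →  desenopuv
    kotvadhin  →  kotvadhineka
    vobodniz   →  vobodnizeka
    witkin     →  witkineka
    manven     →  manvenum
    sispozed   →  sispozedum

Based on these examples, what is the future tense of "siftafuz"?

rupfuz and goniloz both end in -z yet inflect differently (rupfuzus, degonilozuv), so the final letter is not what conditions the rule; the last vowel is.
"siftafuz" has last vowel 'u'. The stems whose last vowel is 'u' (rupfuz → rupfuzus, neprubup → neprubupus, dorfup → dorfupus) add -us.
The other patterns: stems whose last vowel is 'o' add de- … -uv around the stem; stems whose last vowel is 'i' add -eka; stems whose last vowel is 'e' add -um.
So siftafuz → siftafuzus.

siftafuzus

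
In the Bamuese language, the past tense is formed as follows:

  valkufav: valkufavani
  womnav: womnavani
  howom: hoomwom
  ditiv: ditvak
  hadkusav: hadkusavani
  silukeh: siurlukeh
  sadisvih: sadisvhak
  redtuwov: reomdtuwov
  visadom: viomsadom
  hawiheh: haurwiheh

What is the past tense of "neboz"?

neomboz

ditiv and womnav both end in -v yet inflect differently (ditvak, womnavani), so the final letter is not what conditions the rule; the last vowel is.
"neboz" has last vowel 'o'. The stems whose last vowel is 'o' (howom → hoomwom, visadom → viomsadom, redtuwov → reomdtuwov) insert -om- after the first vowel.
The other patterns: stems whose last vowel is 'i' delete the last vowel and add -ak; stems whose last vowel is 'a' add -ani; stems whose last vowel is 'e' insert -ur- after the first vowel.
So neboz → neomboz.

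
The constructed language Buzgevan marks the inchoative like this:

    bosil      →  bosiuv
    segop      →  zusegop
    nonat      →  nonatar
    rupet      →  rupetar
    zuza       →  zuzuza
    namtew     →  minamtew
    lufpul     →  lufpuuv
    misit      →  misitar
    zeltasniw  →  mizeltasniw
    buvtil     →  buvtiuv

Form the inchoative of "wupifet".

wupifetar

namtew and rupet both have last vowel 'e' yet inflect differently (minamtew, rupetar), so the last vowel is not what conditions the rule; the final letter is.
"wupifet" ends in -t. The stems ending in -t (rupet → rupetar, misit → misitar, nonat → nonatar) add -ar.
So wupifet → wupifetar.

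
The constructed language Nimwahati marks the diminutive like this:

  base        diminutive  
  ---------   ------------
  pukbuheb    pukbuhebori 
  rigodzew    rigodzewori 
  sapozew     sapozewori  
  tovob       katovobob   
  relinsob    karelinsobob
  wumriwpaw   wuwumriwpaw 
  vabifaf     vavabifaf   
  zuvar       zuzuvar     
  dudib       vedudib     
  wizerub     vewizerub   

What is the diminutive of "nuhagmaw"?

"nuhagmaw" has last vowel 'a'. The stems whose last vowel is 'a' (wumriwpaw → wuwumriwpaw, vabifaf → vavabifaf, zuvar → zuzuvar) repeat the first consonant+vowel as a prefix.
The other patterns: stems whose last vowel is 'e' add -ori; stems whose last vowel is 'o' add ka- … -ob around the stem; stems whose last vowel is 'i' or 'u' add the prefix ve-.
So nuhagmaw → nunuhagmaw.

nunuhagmaw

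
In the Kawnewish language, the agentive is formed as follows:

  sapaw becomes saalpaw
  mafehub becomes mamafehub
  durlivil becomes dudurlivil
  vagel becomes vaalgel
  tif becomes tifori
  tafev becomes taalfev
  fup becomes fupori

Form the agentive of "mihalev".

mimihalev

"mihalev" has 3 vowels. The stems with 3 vowels (durlivil → dudurlivil, mafehub → mamafehub) repeat the first consonant+vowel as a prefix.
The other patterns: stems with 1 vowel add -ori; stems with 2 vowels insert -al- after the first vowel.
So mihalev → mimihalev.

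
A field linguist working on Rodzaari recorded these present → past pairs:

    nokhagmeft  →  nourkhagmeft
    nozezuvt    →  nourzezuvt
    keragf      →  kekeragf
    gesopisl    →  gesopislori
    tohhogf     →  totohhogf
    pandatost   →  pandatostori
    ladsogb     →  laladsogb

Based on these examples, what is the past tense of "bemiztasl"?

bemiztaslori

pandatost and nozezuvt both end in -t yet inflect differently (pandatostori, nourzezuvt), so the final letter is not what conditions the rule; the second-to-last letter is.
"bemiztasl" has second-to-last letter 's'. The stems whose second-to-last letter is 's' (gesopisl → gesopislori, pandatost → pandatostori) add -ori.
The other patterns: stems whose second-to-last letter is 'g' repeat the first consonant+vowel as a prefix; stems whose second-to-last letter is 'f' or 'v' insert -ur- after the first vowel.
So bemiztasl → bemiztaslori.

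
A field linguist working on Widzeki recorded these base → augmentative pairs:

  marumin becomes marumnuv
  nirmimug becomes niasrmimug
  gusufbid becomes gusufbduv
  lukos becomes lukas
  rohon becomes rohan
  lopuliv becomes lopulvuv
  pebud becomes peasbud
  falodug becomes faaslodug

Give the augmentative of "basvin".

"basvin" has last vowel 'i'. The stems whose last vowel is 'i' (lopuliv → lopulvuv, gusufbid → gusufbduv, marumin → marumnuv) delete the last vowel and add -uv.
The other patterns: stems whose last vowel is 'u' insert -as- after the first vowel; stems whose last vowel is 'o' change the last vowel to 'a'.
So basvin → basvnuv.

basvnuv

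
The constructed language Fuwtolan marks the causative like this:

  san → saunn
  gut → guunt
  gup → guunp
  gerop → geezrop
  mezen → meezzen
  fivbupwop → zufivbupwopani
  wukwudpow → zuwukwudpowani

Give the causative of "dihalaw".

zudihalawani

gup and gerop both end in -p yet inflect differently (guunp, geezrop), so the final letter is not what conditions the rule; the number of vowels is.
"dihalaw" has 3 vowels. The stems with 3 vowels (fivbupwop → zufivbupwopani, wukwudpow → zuwukwudpowani) add zu- … -ani around the stem.
The other patterns: stems with 1 vowel insert -un- after the first vowel; stems with 2 vowels insert -ez- after the first vowel.
So dihalaw → zudihalawani.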